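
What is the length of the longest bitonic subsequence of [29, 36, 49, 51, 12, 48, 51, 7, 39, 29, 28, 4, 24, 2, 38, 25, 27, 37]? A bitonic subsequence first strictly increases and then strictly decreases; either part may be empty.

10

One longest bitonic subsequence is 29, 36, 49, 51, 48, 39, 29, 28, 24, 2 (positions 1,2,3,4,6,9,10,11,13,14): it rises to 51 then falls. Length 10 is optimal.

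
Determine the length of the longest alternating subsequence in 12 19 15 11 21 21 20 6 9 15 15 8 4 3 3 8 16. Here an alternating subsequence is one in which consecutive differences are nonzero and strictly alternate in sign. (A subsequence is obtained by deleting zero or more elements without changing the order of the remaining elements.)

A longest alternating subsequence is 12, 19, 15, 21, 6, 9, 4, 8 (positions 1,2,3,5,8,9,13,16); its 7 consecutive differences strictly alternate in sign, and length 8 is optimal.

8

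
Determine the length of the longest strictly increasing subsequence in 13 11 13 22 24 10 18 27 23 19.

5

Let dp[i] be the longest increasing subsequence ending at position i. Then dp = [1, 1, 2, 3, 4, 1, 3, 5, 4, 4].
The maximum is 5; one witness is 11, 13, 22, 24, 27 at positions 2,3,4,5,8.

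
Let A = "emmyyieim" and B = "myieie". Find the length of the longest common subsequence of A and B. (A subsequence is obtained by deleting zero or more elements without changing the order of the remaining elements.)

Backtracking the LCS table gives one alignment: m (A3,B1) → y (A5,B2) → i (A6,B3) → e (A7,B4) → i (A8,B5).
So the longest common subsequence has length 5.

5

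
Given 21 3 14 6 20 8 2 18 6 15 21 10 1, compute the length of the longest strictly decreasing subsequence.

6

Let dp[i] be the longest decreasing subsequence ending at position i. Then dp = [1, 2, 2, 3, 2, 3, 4, 3, 4, 4, 1, 5, 6].
The maximum is 6; one witness is 21, 20, 18, 15, 10, 1 at positions 1,5,8,10,12,13.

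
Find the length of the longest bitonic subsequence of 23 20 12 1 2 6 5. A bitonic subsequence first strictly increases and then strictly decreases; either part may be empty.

One longest bitonic subsequence is 23, 20, 12, 6, 5 (positions 1,2,3,6,7): it rises to 23 then falls. Length 5 is optimal.

5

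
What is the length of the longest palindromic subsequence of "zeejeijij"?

One longest palindromic subsequence is jijij (positions 4,6,7,8,9); it reads the same forward and backward, and the interval DP gives dp[1][9] = 5.

5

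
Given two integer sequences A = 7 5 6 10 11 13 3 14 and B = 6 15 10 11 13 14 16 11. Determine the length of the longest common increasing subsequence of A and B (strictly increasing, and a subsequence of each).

A longest common strictly increasing subsequence is 6, 10, 11, 13, 14 (length 5); it appears in order in both A and B, and no longer such subsequence exists.

5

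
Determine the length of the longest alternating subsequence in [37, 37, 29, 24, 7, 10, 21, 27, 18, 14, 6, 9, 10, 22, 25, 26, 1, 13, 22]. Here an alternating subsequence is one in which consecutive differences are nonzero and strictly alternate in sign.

7

Track the best alternating length ending on an up-step vs a down-step at each position: up/down = 1/1, 1/1, 1/2, 1/2, 1/2, 3/2, 3/2, 3/2, 3/4, 3/4, 1/4, 5/4, 5/4, 5/4, 5/4, 5/4, 1/6, 7/6, 7/6.
The maximum over both is 7; one such subsequence is 37, 7, 10, 6, 9, 1, 13.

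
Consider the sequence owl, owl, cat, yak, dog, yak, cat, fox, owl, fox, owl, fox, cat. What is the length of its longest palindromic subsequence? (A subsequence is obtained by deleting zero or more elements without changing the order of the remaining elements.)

Using dp[i][j] = 2 + dp[i+1][j−1] if the ends match, else max(dp[i+1][j], dp[i][j−1]):
dp[1][13] = 9. A witness is owl owl cat yak dog yak cat owl owl at positions 1,2,3,4,5,6,7,9,11.

9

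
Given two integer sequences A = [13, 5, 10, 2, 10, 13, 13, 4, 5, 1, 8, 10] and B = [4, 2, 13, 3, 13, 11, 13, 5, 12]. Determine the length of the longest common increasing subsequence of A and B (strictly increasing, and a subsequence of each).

2

A longest common strictly increasing subsequence is 2, 13 (length 2); it appears in order in both A and B, and no longer such subsequence exists.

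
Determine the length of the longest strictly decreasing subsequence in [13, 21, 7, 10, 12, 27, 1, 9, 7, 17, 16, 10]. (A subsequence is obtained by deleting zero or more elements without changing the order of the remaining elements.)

4

One longest decreasing subsequence is 13, 10, 9, 7 (positions 1,4,8,9), of length 4; no longer one exists.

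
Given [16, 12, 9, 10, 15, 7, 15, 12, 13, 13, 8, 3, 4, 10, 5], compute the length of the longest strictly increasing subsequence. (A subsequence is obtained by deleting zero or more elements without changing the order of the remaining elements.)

4

Let dp[i] be the longest increasing subsequence ending at position i. Then dp = [1, 1, 1, 2, 3, 1, 3, 3, 4, 4, 2, 1, 2, 3, 3].
The maximum is 4; one witness is 9, 10, 12, 13 at positions 3,4,8,9.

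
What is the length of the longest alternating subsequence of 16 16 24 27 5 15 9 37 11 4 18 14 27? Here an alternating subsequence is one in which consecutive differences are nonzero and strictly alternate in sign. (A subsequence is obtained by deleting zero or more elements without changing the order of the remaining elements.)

10

A longest alternating subsequence is 16, 24, 5, 15, 9, 37, 11, 18, 14, 27 (positions 1,3,5,6,7,8,9,11,12,13); its 9 consecutive differences strictly alternate in sign, and length 10 is optimal.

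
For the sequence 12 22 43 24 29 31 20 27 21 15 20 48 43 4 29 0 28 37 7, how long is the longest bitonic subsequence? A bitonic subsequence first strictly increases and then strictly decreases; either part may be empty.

10

Let inc[i] be the LIS ending at i and dec[i] the longest strictly decreasing subsequence starting at i. inc = [1, 2, 3, 3, 4, 5, 2, 4, 3, 2, 3, 6, 6, 1, 5, 1, 5, 6, 2], dec = [3, 5, 7, 5, 6, 6, 4, 5, 4, 3, 3, 5, 4, 2, 3, 1, 2, 2, 1].
max_i inc[i]+dec[i]−1 = 10, with one witness 12, 22, 24, 29, 31, 27, 21, 20, 4, 0.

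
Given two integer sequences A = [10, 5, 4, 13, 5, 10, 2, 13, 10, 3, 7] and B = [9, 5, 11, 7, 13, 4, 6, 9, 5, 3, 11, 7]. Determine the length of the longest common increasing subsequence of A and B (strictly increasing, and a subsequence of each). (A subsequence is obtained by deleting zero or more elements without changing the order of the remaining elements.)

3

A longest common strictly increasing subsequence is 4, 5, 7 (length 3); it appears in order in both A and B, and no longer such subsequence exists.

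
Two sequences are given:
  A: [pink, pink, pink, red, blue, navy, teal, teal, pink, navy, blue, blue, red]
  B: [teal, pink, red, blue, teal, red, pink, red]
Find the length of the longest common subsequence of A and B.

6

Backtracking the LCS table gives one alignment: pink (A3,B2) → red (A4,B3) → blue (A5,B4) → teal (A7,B5) → pink (A9,B7) → red (A13,B8).
So the longest common subsequence has length 6.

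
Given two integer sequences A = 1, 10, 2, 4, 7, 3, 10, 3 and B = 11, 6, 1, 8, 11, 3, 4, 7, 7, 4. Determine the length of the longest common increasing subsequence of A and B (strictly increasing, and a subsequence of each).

3

For each value that appears in both, track the longest common increasing run ending there.
The best achievable length is 3; one witness is 1, 4, 7 (A-positions 1,4,5, B-positions 3,7,8).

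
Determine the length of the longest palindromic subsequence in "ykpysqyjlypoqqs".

7

One longest palindromic subsequence is sqylyqs (positions 5,6,7,9,10,14,15); it reads the same forward and backward, and the interval DP gives dp[1][15] = 7.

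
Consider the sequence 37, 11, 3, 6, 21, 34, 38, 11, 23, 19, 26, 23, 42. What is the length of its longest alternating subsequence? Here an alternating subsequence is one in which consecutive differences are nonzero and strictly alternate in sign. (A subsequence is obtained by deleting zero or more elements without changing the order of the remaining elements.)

9

Track the best alternating length ending on an up-step vs a down-step at each position: up/down = 1/1, 1/2, 1/2, 3/2, 3/2, 3/2, 3/1, 3/4, 5/4, 5/6, 7/4, 7/8, 9/1.
The maximum over both is 9; one such subsequence is 37, 11, 21, 11, 23, 19, 26, 23, 42.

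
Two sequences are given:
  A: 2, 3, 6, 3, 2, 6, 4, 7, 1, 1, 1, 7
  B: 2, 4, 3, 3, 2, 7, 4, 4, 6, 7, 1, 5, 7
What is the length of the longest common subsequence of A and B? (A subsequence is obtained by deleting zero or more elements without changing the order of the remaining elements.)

8

A longest common subsequence is 2, 3, 3, 2, 6, 7, 1, 7 (length 8); the LCS DP confirms no longer common subsequence exists.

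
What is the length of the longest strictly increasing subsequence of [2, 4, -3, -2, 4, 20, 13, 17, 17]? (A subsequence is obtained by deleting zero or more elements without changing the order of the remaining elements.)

Scanning left to right, the best length ending at each element is: 2→1, 4→2, -3→1, -2→2, 4→3, 20→4, 13→4, 17→5, 17→5.
So the longest increasing subsequence has length 5, e.g. -3, -2, 4, 13, 17.

5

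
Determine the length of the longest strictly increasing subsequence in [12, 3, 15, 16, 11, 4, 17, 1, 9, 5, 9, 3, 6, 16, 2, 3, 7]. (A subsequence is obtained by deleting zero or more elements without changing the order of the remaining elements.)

5

Let dp[i] be the longest increasing subsequence ending at position i. Then dp = [1, 1, 2, 3, 2, 2, 4, 1, 3, 3, 4, 2, 4, 5, 2, 3, 5].
The maximum is 5; one witness is 3, 4, 5, 9, 16 at positions 2,6,10,11,14.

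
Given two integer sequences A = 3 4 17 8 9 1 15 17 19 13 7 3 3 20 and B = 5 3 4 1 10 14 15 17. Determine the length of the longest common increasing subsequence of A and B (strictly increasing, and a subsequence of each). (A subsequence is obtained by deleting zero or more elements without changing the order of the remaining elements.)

A longest common strictly increasing subsequence is 3, 4, 15, 17 (length 4); it appears in order in both A and B, and no longer such subsequence exists.

4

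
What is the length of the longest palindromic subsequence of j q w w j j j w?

Using dp[i][j] = 2 + dp[i+1][j−1] if the ends match, else max(dp[i+1][j], dp[i][j−1]):
dp[1][8] = 5. A witness is wjjjw at positions 3,5,6,7,8.

5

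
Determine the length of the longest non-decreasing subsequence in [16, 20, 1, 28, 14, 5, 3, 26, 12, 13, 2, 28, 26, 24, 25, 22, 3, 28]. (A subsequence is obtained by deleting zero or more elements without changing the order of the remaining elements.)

7

One longest non-decreasing subsequence is 1, 5, 12, 13, 24, 25, 28 (positions 3,6,9,10,14,15,18), of length 7; no longer one exists.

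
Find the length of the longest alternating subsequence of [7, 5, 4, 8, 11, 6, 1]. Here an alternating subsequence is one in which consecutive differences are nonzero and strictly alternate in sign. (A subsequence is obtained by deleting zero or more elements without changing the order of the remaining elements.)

Track the best alternating length ending on an up-step vs a down-step at each position: up/down = 1/1, 1/2, 1/2, 3/1, 3/1, 3/4, 1/4.
The maximum over both is 4; one such subsequence is 7, 5, 8, 6.

4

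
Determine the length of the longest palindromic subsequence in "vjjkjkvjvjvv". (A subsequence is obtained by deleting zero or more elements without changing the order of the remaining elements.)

9

Using dp[i][j] = 2 + dp[i+1][j−1] if the ends match, else max(dp[i+1][j], dp[i][j−1]):
dp[1][12] = 9. A witness is vjjkjkjjv at positions 1,2,3,4,5,6,8,10,12.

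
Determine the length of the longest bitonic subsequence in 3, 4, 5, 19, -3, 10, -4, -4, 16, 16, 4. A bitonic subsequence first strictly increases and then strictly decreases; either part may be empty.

6

One longest bitonic subsequence is 3, 4, 5, 19, 16, 4 (positions 1,2,3,4,10,11): it rises to 19 then falls. Length 6 is optimal.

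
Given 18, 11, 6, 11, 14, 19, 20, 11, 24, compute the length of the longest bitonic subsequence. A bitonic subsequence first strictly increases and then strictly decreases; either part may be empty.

Let inc[i] be the LIS ending at i and dec[i] the longest strictly decreasing subsequence starting at i. inc = [1, 1, 1, 2, 3, 4, 5, 2, 6], dec = [3, 2, 1, 1, 2, 2, 2, 1, 1].
max_i inc[i]+dec[i]−1 = 6, with one witness 6, 11, 14, 19, 20, 11.

6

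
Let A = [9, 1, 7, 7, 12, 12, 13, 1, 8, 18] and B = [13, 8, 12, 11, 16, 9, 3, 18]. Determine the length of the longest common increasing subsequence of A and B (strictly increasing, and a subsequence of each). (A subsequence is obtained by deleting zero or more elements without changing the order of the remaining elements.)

A longest common strictly increasing subsequence is 13, 18 (length 2); it appears in order in both A and B, and no longer such subsequence exists.

2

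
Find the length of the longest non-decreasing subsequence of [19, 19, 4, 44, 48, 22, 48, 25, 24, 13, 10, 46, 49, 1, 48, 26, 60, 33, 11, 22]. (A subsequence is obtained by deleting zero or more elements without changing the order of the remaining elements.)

One longest non-decreasing subsequence is 19, 19, 44, 48, 48, 49, 60 (positions 1,2,4,5,7,13,17), of length 7; no longer one exists.

7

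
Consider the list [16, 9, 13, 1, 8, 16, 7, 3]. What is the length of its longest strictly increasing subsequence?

Scanning left to right, the best length ending at each element is: 16→1, 9→1, 13→2, 1→1, 8→2, 16→3, 7→2, 3→2.
So the longest increasing subsequence has length 3, e.g. 9, 13, 16.

3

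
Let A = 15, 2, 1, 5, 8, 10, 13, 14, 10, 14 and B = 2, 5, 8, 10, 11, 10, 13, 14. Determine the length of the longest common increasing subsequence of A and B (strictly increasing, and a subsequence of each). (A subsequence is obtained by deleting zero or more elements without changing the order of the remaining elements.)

A longest common strictly increasing subsequence is 2, 5, 8, 10, 13, 14 (length 6); it appears in order in both A and B, and no longer such subsequence exists.

6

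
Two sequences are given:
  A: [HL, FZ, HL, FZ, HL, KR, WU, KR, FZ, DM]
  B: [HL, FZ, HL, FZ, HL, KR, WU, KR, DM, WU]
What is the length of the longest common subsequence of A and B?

Backtracking the LCS table gives one alignment: HL (A1,B1) → FZ (A2,B2) → HL (A3,B3) → FZ (A4,B4) → HL (A5,B5) → KR (A6,B6) → WU (A7,B7) → KR (A8,B8) → DM (A10,B9).
So the longest common subsequence has length 9.

9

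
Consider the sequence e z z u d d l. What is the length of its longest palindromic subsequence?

2

One longest palindromic subsequence is dd (positions 5,6); it reads the same forward and backward, and the interval DP gives dp[1][7] = 2.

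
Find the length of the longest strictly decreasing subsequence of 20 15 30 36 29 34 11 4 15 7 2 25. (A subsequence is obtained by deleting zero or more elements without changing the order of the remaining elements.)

Scanning left to right, the best length ending at each element is: 20→1, 15→2, 30→1, 36→1, 29→2, 34→2, 11→3, 4→4, 15→3, 7→4, 2→5, 25→3.
So the longest decreasing subsequence has length 5, e.g. 20, 15, 11, 4, 2.

5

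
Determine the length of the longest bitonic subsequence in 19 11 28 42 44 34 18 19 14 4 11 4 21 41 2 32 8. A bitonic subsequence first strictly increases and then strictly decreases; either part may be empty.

Let inc[i] be the LIS ending at i and dec[i] the longest strictly decreasing subsequence starting at i. inc = [1, 1, 2, 3, 4, 3, 2, 3, 2, 1, 2, 1, 4, 5, 1, 5, 2], dec = [6, 3, 6, 7, 7, 6, 5, 5, 4, 2, 3, 2, 2, 3, 1, 2, 1].
max_i inc[i]+dec[i]−1 = 10, with one witness 19, 28, 42, 44, 34, 19, 14, 11, 4, 2.

10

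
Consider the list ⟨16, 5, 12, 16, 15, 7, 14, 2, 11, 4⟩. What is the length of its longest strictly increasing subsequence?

3

Let dp[i] be the longest increasing subsequence ending at position i. Then dp = [1, 1, 2, 3, 3, 2, 3, 1, 3, 2].
The maximum is 3; one witness is 5, 12, 16 at positions 2,3,4.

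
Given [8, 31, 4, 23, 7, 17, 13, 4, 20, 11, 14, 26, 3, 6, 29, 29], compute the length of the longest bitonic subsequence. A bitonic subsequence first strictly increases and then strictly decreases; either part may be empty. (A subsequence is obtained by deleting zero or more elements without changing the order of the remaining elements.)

7

One longest bitonic subsequence is 8, 31, 23, 17, 13, 11, 6 (positions 1,2,4,6,7,10,14): it rises to 31 then falls. Length 7 is optimal.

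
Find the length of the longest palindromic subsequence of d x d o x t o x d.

7

One longest palindromic subsequence is dxotoxd (positions 1,2,4,6,7,8,9); it reads the same forward and backward, and the interval DP gives dp[1][9] = 7.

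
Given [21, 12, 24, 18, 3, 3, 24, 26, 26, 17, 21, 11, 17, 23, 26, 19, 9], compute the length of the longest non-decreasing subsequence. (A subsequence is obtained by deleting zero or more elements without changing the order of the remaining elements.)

6

One longest non-decreasing subsequence is 21, 24, 24, 26, 26, 26 (positions 1,3,7,8,9,15), of length 6; no longer one exists.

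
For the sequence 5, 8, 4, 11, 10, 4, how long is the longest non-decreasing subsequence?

3

Let dp[i] be the longest non-decreasing subsequence ending at position i. Then dp = [1, 2, 1, 3, 3, 2].
The maximum is 3; one witness is 5, 8, 11 at positions 1,2,4.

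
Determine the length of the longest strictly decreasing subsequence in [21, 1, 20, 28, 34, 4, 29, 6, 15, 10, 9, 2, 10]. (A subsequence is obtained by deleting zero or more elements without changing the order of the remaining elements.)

6

Let dp[i] be the longest decreasing subsequence ending at position i. Then dp = [1, 2, 2, 1, 1, 3, 2, 3, 3, 4, 5, 6, 4].
The maximum is 6; one witness is 21, 20, 15, 10, 9, 2 at positions 1,3,9,10,11,12.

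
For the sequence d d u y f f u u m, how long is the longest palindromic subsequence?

4

Using dp[i][j] = 2 + dp[i+1][j−1] if the ends match, else max(dp[i+1][j], dp[i][j−1]):
dp[1][9] = 4. A witness is uffu at positions 3,5,6,8.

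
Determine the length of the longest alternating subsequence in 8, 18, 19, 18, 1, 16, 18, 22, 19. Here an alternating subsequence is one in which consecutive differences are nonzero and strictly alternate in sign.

5

A longest alternating subsequence is 8, 19, 18, 22, 19 (positions 1,3,4,8,9); its 4 consecutive differences strictly alternate in sign, and length 5 is optimal.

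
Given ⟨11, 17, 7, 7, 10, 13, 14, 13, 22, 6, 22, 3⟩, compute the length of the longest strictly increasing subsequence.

5

Let dp[i] be the longest increasing subsequence ending at position i. Then dp = [1, 2, 1, 1, 2, 3, 4, 3, 5, 1, 5, 1].
The maximum is 5; one witness is 7, 10, 13, 14, 22 at positions 3,5,6,7,9.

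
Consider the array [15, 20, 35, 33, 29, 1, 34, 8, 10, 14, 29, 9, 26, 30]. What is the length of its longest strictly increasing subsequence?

6

Let dp[i] be the longest increasing subsequence ending at position i. Then dp = [1, 2, 3, 3, 3, 1, 4, 2, 3, 4, 5, 3, 5, 6].
The maximum is 6; one witness is 1, 8, 10, 14, 29, 30 at positions 6,8,9,10,11,14.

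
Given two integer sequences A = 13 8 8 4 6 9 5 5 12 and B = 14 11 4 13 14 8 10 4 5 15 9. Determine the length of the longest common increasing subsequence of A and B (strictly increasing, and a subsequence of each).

For each value that appears in both, track the longest common increasing run ending there.
The best achievable length is 2; one witness is 4, 5 (A-positions 4,7, B-positions 3,9).

2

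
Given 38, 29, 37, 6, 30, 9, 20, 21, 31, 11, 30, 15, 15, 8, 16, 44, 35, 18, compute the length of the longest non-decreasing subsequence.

7

Scanning left to right, the best length ending at each element is: 38→1, 29→1, 37→2, 6→1, 30→2, 9→2, 20→3, 21→4, 31→5, 11→3, 30→5, 15→4, 15→5, 8→2, 16→6, 44→7, 35→7, 18→7.
So the longest non-decreasing subsequence has length 7, e.g. 6, 9, 11, 15, 15, 16, 44.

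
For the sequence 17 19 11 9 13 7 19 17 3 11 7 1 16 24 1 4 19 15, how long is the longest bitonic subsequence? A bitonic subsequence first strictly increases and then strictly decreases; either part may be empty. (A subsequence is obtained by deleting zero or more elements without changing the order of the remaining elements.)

7

One longest bitonic subsequence is 17, 19, 11, 9, 7, 3, 1 (positions 1,2,3,4,6,9,15): it rises to 19 then falls. Length 7 is optimal.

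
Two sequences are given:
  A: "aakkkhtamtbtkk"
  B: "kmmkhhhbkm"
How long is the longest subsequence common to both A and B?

A longest common subsequence is kkhbk (length 5); the LCS DP confirms no longer common subsequence exists.

5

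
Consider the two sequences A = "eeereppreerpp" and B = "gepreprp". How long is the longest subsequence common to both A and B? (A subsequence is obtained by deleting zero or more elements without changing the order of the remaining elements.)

A longest common subsequence is ereprp (length 6); the LCS DP confirms no longer common subsequence exists.

6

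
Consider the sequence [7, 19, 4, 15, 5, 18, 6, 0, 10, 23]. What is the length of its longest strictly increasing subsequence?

5

One longest increasing subsequence is 4, 5, 6, 10, 23 (positions 3,5,7,9,10), of length 5; no longer one exists.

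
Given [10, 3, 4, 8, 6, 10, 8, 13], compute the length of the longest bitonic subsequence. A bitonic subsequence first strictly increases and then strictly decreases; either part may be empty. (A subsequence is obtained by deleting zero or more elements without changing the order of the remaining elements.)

Let inc[i] be the LIS ending at i and dec[i] the longest strictly decreasing subsequence starting at i. inc = [1, 1, 2, 3, 3, 4, 4, 5], dec = [3, 1, 1, 2, 1, 2, 1, 1].
max_i inc[i]+dec[i]−1 = 5, with one witness 3, 4, 8, 10, 8.

5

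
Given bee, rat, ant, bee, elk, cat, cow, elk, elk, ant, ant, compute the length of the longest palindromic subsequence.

One longest palindromic subsequence is ant elk elk elk ant (positions 3,5,8,9,11); it reads the same forward and backward, and the interval DP gives dp[1][11] = 5.

5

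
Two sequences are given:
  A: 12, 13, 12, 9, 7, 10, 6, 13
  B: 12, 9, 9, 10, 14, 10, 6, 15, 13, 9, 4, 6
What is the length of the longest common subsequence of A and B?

5

A longest common subsequence is 12, 9, 10, 6, 13 (length 5); the LCS DP confirms no longer common subsequence exists.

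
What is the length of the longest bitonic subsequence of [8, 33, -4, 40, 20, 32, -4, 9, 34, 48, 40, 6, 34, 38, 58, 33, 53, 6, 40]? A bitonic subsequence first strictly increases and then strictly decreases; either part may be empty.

9

Let inc[i] be the LIS ending at i and dec[i] the longest strictly decreasing subsequence starting at i. inc = [1, 2, 1, 3, 2, 3, 1, 2, 4, 5, 5, 2, 4, 5, 6, 4, 6, 2, 6], dec = [2, 4, 1, 4, 3, 3, 1, 2, 3, 5, 4, 1, 3, 3, 3, 2, 2, 1, 1].
max_i inc[i]+dec[i]−1 = 9, with one witness 8, 20, 32, 34, 48, 40, 38, 33, 6.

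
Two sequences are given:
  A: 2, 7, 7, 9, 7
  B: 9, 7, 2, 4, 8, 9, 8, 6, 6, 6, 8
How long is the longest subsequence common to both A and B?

2

Backtracking the LCS table gives one alignment: 2 (A1,B3) → 9 (A4,B6).
So the longest common subsequence has length 2.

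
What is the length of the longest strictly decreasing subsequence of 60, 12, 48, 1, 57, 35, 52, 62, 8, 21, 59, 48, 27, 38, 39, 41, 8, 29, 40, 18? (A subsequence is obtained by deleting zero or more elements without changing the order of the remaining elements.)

Scanning left to right, the best length ending at each element is: 60→1, 12→2, 48→2, 1→3, 57→2, 35→3, 52→3, 62→1, 8→4, 21→4, 59→2, 48→4, 27→5, 38→5, 39→5, 41→5, 8→6, 29→6, 40→6, 18→7.
So the longest decreasing subsequence has length 7, e.g. 60, 57, 52, 48, 38, 29, 18.

7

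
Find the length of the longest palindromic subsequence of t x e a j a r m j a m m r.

Using dp[i][j] = 2 + dp[i+1][j−1] if the ends match, else max(dp[i+1][j], dp[i][j−1]):
dp[1][13] = 5. A witness is rmmmr at positions 7,8,11,12,13.

5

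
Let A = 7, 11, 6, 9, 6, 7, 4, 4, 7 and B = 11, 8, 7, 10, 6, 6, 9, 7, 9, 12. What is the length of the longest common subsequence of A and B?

4

Backtracking the LCS table gives one alignment: 7 (A1,B3) → 6 (A3,B6) → 9 (A4,B7) → 7 (A6,B8).
So the longest common subsequence has length 4.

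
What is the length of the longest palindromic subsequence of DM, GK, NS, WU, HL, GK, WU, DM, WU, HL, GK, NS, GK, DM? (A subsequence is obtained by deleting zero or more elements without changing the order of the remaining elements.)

One longest palindromic subsequence is DM GK NS GK WU DM WU GK NS GK DM (positions 1,2,3,6,7,8,9,11,12,13,14); it reads the same forward and backward, and the interval DP gives dp[1][14] = 11.

11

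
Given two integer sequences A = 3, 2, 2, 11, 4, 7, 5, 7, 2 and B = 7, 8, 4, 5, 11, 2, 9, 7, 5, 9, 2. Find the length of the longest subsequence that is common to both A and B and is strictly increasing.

3

For each value that appears in both, track the longest common increasing run ending there.
The best achievable length is 3; one witness is 4, 5, 7 (A-positions 5,7,8, B-positions 3,4,8).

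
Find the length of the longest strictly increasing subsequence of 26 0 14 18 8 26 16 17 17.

4

Let dp[i] be the longest increasing subsequence ending at position i. Then dp = [1, 1, 2, 3, 2, 4, 3, 4, 4].
The maximum is 4; one witness is 0, 14, 18, 26 at positions 2,3,4,6.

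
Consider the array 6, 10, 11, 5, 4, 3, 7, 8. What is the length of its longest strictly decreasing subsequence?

Scanning left to right, the best length ending at each element is: 6→1, 10→1, 11→1, 5→2, 4→3, 3→4, 7→2, 8→2.
So the longest decreasing subsequence has length 4, e.g. 6, 5, 4, 3.

4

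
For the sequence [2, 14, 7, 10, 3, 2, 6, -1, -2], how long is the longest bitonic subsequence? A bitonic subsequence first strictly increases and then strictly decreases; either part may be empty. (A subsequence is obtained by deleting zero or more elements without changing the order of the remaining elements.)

7

One longest bitonic subsequence is 2, 14, 10, 3, 2, -1, -2 (positions 1,2,4,5,6,8,9): it rises to 14 then falls. Length 7 is optimal.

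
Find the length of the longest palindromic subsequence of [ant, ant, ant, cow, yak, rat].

3

Using dp[i][j] = 2 + dp[i+1][j−1] if the ends match, else max(dp[i+1][j], dp[i][j−1]):
dp[1][6] = 3. A witness is ant ant ant at positions 1,2,3.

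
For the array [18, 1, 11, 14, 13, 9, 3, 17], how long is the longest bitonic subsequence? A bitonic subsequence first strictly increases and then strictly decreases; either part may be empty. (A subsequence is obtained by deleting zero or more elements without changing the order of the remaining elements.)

6

Let inc[i] be the LIS ending at i and dec[i] the longest strictly decreasing subsequence starting at i. inc = [1, 1, 2, 3, 3, 2, 2, 4], dec = [5, 1, 3, 4, 3, 2, 1, 1].
max_i inc[i]+dec[i]−1 = 6, with one witness 1, 11, 14, 13, 9, 3.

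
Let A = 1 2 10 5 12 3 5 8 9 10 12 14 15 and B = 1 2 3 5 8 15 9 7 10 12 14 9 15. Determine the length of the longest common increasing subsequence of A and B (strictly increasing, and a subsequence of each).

10

A longest common strictly increasing subsequence is 1, 2, 3, 5, 8, 9, 10, 12, 14, 15 (length 10); it appears in order in both A and B, and no longer such subsequence exists.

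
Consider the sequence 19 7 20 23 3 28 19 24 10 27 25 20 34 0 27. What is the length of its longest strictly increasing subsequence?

One longest increasing subsequence is 19, 20, 23, 24, 27, 34 (positions 1,3,4,8,10,13), of length 6; no longer one exists.

6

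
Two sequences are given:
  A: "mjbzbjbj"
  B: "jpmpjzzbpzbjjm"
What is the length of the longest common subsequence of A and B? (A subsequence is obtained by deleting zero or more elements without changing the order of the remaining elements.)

7

A longest common subsequence is mjbzbjj (length 7); the LCS DP confirms no longer common subsequence exists.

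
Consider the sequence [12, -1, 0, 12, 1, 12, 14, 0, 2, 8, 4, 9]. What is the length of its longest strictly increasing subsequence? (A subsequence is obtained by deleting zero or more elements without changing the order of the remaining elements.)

Let dp[i] be the longest increasing subsequence ending at position i. Then dp = [1, 1, 2, 3, 3, 4, 5, 2, 4, 5, 5, 6].
The maximum is 6; one witness is -1, 0, 1, 2, 8, 9 at positions 2,3,5,9,10,12.

6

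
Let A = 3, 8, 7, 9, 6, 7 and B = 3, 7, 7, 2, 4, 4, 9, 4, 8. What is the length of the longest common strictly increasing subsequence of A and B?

A longest common strictly increasing subsequence is 3, 7, 9 (length 3); it appears in order in both A and B, and no longer such subsequence exists.

3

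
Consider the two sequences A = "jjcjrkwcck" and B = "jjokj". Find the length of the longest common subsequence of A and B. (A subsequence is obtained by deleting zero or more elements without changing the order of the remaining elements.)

3

Backtracking the LCS table gives one alignment: j (A1,B1) → j (A2,B2) → j (A4,B5).
So the longest common subsequence has length 3.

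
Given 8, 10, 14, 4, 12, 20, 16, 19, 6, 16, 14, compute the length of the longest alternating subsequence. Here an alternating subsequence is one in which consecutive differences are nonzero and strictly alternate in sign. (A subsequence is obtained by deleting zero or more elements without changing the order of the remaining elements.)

A longest alternating subsequence is 8, 10, 4, 20, 16, 19, 6, 16, 14 (positions 1,2,4,6,7,8,9,10,11); its 8 consecutive differences strictly alternate in sign, and length 9 is optimal.

9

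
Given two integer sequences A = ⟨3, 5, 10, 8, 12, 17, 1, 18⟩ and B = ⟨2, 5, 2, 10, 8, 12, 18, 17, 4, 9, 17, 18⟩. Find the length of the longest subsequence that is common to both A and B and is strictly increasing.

5

For each value that appears in both, track the longest common increasing run ending there.
The best achievable length is 5; one witness is 5, 10, 12, 17, 18 (A-positions 2,3,5,6,8, B-positions 2,4,6,8,12).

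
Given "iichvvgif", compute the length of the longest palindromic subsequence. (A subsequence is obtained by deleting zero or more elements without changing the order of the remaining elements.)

4

One longest palindromic subsequence is ivvi (positions 2,5,6,8); it reads the same forward and backward, and the interval DP gives dp[1][9] = 4.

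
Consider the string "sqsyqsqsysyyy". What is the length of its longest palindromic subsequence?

One longest palindromic subsequence is sysqsys (positions 3,4,6,7,8,9,10); it reads the same forward and backward, and the interval DP gives dp[1][13] = 7.

7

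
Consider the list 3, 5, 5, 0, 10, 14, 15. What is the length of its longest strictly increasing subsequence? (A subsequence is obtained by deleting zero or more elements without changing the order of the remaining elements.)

5

Scanning left to right, the best length ending at each element is: 3→1, 5→2, 5→2, 0→1, 10→3, 14→4, 15→5.
So the longest increasing subsequence has length 5, e.g. 3, 5, 10, 14, 15.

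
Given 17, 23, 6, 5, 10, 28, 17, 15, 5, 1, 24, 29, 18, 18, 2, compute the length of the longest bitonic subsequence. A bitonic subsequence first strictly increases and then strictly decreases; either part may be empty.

One longest bitonic subsequence is 17, 23, 28, 17, 15, 5, 2 (positions 1,2,6,7,8,9,15): it rises to 28 then falls. Length 7 is optimal.

7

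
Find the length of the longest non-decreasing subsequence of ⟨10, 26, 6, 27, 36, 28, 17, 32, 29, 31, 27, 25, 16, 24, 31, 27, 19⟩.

Let dp[i] be the longest non-decreasing subsequence ending at position i. Then dp = [1, 2, 1, 3, 4, 4, 2, 5, 5, 6, 4, 3, 2, 3, 7, 5, 3].
The maximum is 7; one witness is 10, 26, 27, 28, 29, 31, 31 at positions 1,2,4,6,9,10,15.

7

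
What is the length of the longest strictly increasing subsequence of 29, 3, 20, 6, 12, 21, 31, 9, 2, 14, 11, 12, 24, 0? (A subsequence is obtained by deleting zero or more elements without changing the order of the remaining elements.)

Scanning left to right, the best length ending at each element is: 29→1, 3→1, 20→2, 6→2, 12→3, 21→4, 31→5, 9→3, 2→1, 14→4, 11→4, 12→5, 24→6, 0→1.
So the longest increasing subsequence has length 6, e.g. 3, 6, 9, 11, 12, 24.

6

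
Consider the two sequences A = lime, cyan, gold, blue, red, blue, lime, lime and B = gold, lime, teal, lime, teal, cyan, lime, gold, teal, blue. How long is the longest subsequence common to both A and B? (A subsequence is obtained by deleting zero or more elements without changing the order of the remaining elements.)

4

A longest common subsequence is lime, cyan, gold, blue (length 4); the LCS DP confirms no longer common subsequence exists.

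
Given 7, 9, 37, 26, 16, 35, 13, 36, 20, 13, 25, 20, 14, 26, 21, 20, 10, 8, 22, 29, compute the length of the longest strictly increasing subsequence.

7

One longest increasing subsequence is 7, 9, 16, 20, 25, 26, 29 (positions 1,2,5,9,11,14,20), of length 7; no longer one exists.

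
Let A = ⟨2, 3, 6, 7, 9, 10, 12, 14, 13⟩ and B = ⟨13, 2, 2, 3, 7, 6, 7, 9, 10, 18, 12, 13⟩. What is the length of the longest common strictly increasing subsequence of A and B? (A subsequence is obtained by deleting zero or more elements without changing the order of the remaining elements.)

A longest common strictly increasing subsequence is 2, 3, 6, 7, 9, 10, 12, 13 (length 8); it appears in order in both A and B, and no longer such subsequence exists.

8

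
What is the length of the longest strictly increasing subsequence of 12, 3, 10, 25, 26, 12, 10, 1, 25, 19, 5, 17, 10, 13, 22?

5

Scanning left to right, the best length ending at each element is: 12→1, 3→1, 10→2, 25→3, 26→4, 12→3, 10→2, 1→1, 25→4, 19→4, 5→2, 17→4, 10→3, 13→4, 22→5.
So the longest increasing subsequence has length 5, e.g. 3, 10, 12, 19, 22.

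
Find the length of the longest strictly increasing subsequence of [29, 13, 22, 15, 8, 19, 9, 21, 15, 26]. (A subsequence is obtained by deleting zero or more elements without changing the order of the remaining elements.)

Let dp[i] be the longest increasing subsequence ending at position i. Then dp = [1, 1, 2, 2, 1, 3, 2, 4, 3, 5].
The maximum is 5; one witness is 13, 15, 19, 21, 26 at positions 2,4,6,8,10.

5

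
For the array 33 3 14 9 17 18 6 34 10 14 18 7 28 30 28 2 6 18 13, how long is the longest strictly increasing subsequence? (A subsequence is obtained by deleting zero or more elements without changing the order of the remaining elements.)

Let dp[i] be the longest increasing subsequence ending at position i. Then dp = [1, 1, 2, 2, 3, 4, 2, 5, 3, 4, 5, 3, 6, 7, 6, 1, 2, 5, 4].
The maximum is 7; one witness is 3, 9, 10, 14, 18, 28, 30 at positions 2,4,9,10,11,13,14.

7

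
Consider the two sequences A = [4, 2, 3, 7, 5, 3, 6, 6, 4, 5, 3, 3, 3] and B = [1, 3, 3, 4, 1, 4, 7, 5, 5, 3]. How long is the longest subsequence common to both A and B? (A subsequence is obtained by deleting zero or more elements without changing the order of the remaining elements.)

5

Backtracking the LCS table gives one alignment: 4 (A1,B6) → 7 (A4,B7) → 5 (A5,B8) → 5 (A10,B9) → 3 (A13,B10).
So the longest common subsequence has length 5.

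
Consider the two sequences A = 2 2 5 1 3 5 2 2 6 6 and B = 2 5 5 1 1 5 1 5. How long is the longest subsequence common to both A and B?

A longest common subsequence is 2, 5, 1, 5 (length 4); the LCS DP confirms no longer common subsequence exists.

4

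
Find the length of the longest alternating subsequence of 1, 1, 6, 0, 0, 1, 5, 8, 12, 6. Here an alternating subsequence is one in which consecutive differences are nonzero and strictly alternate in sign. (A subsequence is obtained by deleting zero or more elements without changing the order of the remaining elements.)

Track the best alternating length ending on an up-step vs a down-step at each position: up/down = 1/1, 1/1, 2/1, 1/3, 1/3, 4/3, 4/3, 4/1, 4/1, 4/5.
The maximum over both is 5; one such subsequence is 1, 6, 0, 8, 6.

5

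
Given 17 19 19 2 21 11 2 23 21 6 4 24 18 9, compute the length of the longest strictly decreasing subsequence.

4

Let dp[i] be the longest decreasing subsequence ending at position i. Then dp = [1, 1, 1, 2, 1, 2, 3, 1, 2, 3, 4, 1, 3, 4].
The maximum is 4; one witness is 17, 11, 6, 4 at positions 1,6,10,11.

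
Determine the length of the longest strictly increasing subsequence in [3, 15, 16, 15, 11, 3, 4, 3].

One longest increasing subsequence is 3, 15, 16 (positions 1,2,3), of length 3; no longer one exists.

3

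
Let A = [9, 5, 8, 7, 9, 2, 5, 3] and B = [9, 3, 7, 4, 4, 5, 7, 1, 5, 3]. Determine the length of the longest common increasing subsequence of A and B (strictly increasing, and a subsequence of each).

2

A longest common strictly increasing subsequence is 5, 7 (length 2); it appears in order in both A and B, and no longer such subsequence exists.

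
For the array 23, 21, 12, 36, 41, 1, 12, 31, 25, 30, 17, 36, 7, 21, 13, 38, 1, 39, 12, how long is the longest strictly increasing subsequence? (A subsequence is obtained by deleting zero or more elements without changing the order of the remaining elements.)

Scanning left to right, the best length ending at each element is: 23→1, 21→1, 12→1, 36→2, 41→3, 1→1, 12→2, 31→3, 25→3, 30→4, 17→3, 36→5, 7→2, 21→4, 13→3, 38→6, 1→1, 39→7, 12→3.
So the longest increasing subsequence has length 7, e.g. 1, 12, 25, 30, 36, 38, 39.

7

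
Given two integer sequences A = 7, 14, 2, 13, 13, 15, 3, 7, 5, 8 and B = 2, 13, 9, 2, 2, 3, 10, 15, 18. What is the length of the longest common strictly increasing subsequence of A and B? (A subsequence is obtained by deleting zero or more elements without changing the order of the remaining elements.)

3

For each value that appears in both, track the longest common increasing run ending there.
The best achievable length is 3; one witness is 2, 13, 15 (A-positions 3,4,6, B-positions 1,2,8).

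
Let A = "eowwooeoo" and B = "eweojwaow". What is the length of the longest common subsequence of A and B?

Backtracking the LCS table gives one alignment: e (A1,B1) → w (A4,B2) → e (A7,B3) → o (A8,B4) → o (A9,B8).
So the longest common subsequence has length 5.

5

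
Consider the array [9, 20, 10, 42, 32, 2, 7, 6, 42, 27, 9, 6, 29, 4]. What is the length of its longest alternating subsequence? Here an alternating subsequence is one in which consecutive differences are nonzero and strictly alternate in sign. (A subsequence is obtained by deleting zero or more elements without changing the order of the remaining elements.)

A longest alternating subsequence is 9, 20, 10, 42, 2, 7, 6, 42, 27, 29, 4 (positions 1,2,3,4,6,7,8,9,10,13,14); its 10 consecutive differences strictly alternate in sign, and length 11 is optimal.

11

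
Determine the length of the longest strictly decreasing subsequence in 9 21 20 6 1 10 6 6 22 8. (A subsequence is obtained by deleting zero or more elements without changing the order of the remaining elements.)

Let dp[i] be the longest decreasing subsequence ending at position i. Then dp = [1, 1, 2, 3, 4, 3, 4, 4, 1, 4].
The maximum is 4; one witness is 21, 20, 6, 1 at positions 2,3,4,5.

4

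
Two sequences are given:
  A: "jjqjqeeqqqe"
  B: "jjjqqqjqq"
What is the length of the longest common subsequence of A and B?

7

A longest common subsequence is jjqqqqq (length 7); the LCS DP confirms no longer common subsequence exists.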